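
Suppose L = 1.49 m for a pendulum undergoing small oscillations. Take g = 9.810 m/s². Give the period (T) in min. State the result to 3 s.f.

0.0408 min

T is given directly by: T = 2π√(L/g).
L = 1.49 m; g = 9.810 m/s².
T = 2.449 s
2.449 s × (1 min / 60.00 s) = 0.04081 min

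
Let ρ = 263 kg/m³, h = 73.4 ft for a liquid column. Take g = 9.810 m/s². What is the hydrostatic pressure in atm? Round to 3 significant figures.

0.570 atm

P is given directly by: P = ρgh.
ρ = 263 kg/m³; h = 73.4 ft = 22.37 m; g = 9.810 m/s².
P = 57721 Pa
57721 Pa × (1 atm / 1.013×10^5 Pa) = 0.5697 atm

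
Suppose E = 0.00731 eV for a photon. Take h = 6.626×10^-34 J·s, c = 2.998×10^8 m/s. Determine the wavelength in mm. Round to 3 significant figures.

0.170 mm

Rearranging: λ = hc/E.
E = 0.00731 eV = 1.171×10^-21 J; h = 6.626×10^-34 J·s; c = 2.998×10^8 m/s.
λ = 1.696×10^-4 m
1.696×10^-4 m × (1 mm / 0.001000 m) = 0.1696 mm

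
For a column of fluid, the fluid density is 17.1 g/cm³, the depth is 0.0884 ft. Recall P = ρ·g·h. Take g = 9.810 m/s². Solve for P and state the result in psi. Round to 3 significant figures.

0.656 psi

Directly: P = ρgh.
ρ = 17.1 g/cm³ = 17100 kg/m³; h = 0.0884 ft = 0.02694 m; g = 9.810 m/s².
P = 4520 Pa  (the unit combination reduces to kg/(m·s²) = Pa)
4520 Pa × (1 psi / 6895 Pa) = 0.6556 psi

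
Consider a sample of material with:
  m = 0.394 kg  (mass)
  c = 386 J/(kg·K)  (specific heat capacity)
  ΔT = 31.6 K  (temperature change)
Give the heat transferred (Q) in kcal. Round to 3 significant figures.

1.15 kcal

Directly: Q = mcΔT.
m = 0.394 kg; c = 386 J/(kg·K); ΔT = 31.6 K.
Q = 4806 J  (the unit combination reduces to kg·m²/s² = J)
4806 J × (1 kcal / 4184 J) = 1.149 kcal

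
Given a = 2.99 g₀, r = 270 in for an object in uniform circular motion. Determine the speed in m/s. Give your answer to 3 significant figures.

14.2 m/s

Solving a = v²/r for v: v = √(a·r).
a = 2.99 g₀ = 29.32 m/s²; r = 270 in = 6.858 m.
v = 14.18 m/s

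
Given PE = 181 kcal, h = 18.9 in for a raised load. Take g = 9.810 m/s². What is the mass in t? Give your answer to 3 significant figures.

Rearranging PE = m·g·h for m: m = PE/(g·h).
PE = 181 kcal = 7.573×10^5 J; h = 18.9 in = 0.4801 m; g = 9.810 m/s².
m = 1.608×10^5 kg
1.608×10^5 kg × (1 t / 1000 kg) = 160.8 t

161 t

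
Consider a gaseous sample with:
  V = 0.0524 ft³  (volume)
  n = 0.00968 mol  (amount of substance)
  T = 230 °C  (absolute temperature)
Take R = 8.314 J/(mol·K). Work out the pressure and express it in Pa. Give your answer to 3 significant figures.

Directly: P = nRT/V.
V = 0.0524 ft³ = 0.001484 m³; n = 0.00968 mol; T = 230 °C = 503.1 K; R = 8.314 J/(mol·K).
P = 27290 Pa

27300 Pa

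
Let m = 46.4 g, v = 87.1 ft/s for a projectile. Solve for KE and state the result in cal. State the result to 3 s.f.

Directly: KE = ½mv².
m = 46.4 g = 0.04640 kg; v = 87.1 ft/s = 26.55 m/s.
KE = 16.35 J
16.35 J × (1 cal / 4.184 J) = 3.908 cal

3.91 cal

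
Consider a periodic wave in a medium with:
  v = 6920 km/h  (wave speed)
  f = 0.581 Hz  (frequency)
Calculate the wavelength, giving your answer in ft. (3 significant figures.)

10900 ft

Rearranging: λ = v/f.
v = 6920 km/h = 1922 m/s; f = 0.581 Hz.
λ = 3308 m
3308 m × (1 ft / 0.3048 m) = 10855 ft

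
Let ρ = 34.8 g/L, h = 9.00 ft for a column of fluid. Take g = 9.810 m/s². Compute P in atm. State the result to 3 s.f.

0.00924 atm

Directly: P = ρgh.
ρ = 34.8 g/L = 34.80 kg/m³; h = 9.00 ft = 2.743 m; g = 9.810 m/s².
P = 936.5 Pa
936.5 Pa × (1 atm / 1.013×10^5 Pa) = 0.009242 atm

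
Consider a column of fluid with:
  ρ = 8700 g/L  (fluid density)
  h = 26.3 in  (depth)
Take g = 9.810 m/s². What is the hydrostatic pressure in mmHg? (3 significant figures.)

428 mmHg

P is given directly by: P = ρgh.
ρ = 8700 g/L = 8700 kg/m³; h = 26.3 in = 0.6680 m; g = 9.810 m/s².
P = 57014 Pa
57014 Pa × (1 mmHg / 133.3 Pa) = 427.6 mmHg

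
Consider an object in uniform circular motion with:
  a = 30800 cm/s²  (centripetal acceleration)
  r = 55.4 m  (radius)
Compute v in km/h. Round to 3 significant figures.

470 km/h

Rearranging: v = √(a·r).
a = 30800 cm/s² = 308.0 m/s²; r = 55.4 m.
v = 130.6 m/s
130.6 m/s × (1 km/h / 0.2778 m/s) = 470.3 km/h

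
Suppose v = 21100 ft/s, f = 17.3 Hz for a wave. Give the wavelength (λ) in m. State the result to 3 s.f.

Solving v = f·λ for λ: λ = v/f.
v = 21100 ft/s = 6431 m/s; f = 17.3 Hz.
λ = 371.8 m

372 m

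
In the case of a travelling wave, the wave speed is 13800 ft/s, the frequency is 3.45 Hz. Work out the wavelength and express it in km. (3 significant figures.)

Rearranging v = f·λ for λ: λ = v/f.
v = 13800 ft/s = 4206 m/s; f = 3.45 Hz.
λ = 1219 m
1219 m × (1 km / 1000 m) = 1.219 km

1.22 km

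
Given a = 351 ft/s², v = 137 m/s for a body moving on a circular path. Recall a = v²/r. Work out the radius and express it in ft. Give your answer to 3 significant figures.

Rearranging: r = v²/a.
a = 351 ft/s² = 107.0 m/s²; v = 137 m/s.
r = 175.4 m
175.4 m × (1 ft / 0.3048 m) = 575.6 ft

576 ft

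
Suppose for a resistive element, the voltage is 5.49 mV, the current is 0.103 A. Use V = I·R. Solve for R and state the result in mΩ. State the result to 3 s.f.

53.3 mΩ

From Ohm's law: R = V/I.
V = 5.49 mV = 0.005490 V; I = 0.103 A.
R = 0.05330 Ω
0.05330 Ω × (1 mΩ / 0.001000 Ω) = 53.30 mΩ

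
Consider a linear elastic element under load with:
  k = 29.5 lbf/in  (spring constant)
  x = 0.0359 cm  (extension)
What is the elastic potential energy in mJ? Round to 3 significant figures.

0.333 mJ

Directly: U = ½kx².
k = 29.5 lbf/in = 5166 N/m; x = 0.0359 cm = 3.590×10^-4 m.
U = 3.329×10^-4 J  (the unit combination reduces to kg·m²/s² = J)
3.329×10^-4 J × (1 mJ / 0.001000 J) = 0.3329 mJ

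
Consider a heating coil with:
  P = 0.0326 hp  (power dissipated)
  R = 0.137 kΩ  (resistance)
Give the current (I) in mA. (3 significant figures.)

Rearranging: I = √(P/R).
P = 0.0326 hp = 24.31 W; R = 0.137 kΩ = 137.0 Ω.
I = 0.4212 A
0.4212 A × (1 mA / 0.001000 A) = 421.2 mA

421 mA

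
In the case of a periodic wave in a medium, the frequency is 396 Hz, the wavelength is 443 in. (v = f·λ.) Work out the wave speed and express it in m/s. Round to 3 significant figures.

4460 m/s

v is given directly by: v = fλ.
f = 396 Hz; λ = 443 in = 11.25 m.
v = 4456 m/s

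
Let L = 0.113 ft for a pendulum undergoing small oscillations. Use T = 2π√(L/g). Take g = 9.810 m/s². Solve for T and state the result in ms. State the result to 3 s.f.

T is given directly by: T = 2π√(L/g).
L = 0.113 ft = 0.03444 m; g = 9.810 m/s².
T = 0.3723 s
0.3723 s × (1 ms / 0.001000 s) = 372.3 ms

372 ms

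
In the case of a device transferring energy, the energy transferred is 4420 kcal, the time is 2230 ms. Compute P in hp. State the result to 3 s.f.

P is given directly by: P = W/t.
W = 4420 kcal = 1.849×10^7 J; t = 2230 ms = 2.230 s.
P = 8.293×10^6 W
8.293×10^6 W × (1 hp / 745.7 W) = 11121 hp

11100 hp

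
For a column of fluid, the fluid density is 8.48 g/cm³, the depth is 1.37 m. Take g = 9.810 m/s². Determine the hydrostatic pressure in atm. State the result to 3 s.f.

Directly: P = ρgh.
ρ = 8.48 g/cm³ = 8480 kg/m³; h = 1.37 m; g = 9.810 m/s².
P = 1.140×10^5 Pa
1.140×10^5 Pa × (1 atm / 1.013×10^5 Pa) = 1.125 atm

1.12 atm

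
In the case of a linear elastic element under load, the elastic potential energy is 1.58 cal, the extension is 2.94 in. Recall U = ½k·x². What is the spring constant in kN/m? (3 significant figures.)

2.37 kN/m

Rearranging: k = 2U/x².
U = 1.58 cal = 6.611 J; x = 2.94 in = 0.07468 m.
k = 2371 N/m
2371 N/m × (1 kN/m / 1000 N/m) = 2.371 kN/m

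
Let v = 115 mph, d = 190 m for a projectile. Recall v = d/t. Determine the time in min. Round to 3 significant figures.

0.0616 min

Rearranging v = d/t for t: t = d/v.
v = 115 mph = 51.41 m/s; d = 190 m.
t = 3.696 s
3.696 s × (1 min / 60.00 s) = 0.06160 min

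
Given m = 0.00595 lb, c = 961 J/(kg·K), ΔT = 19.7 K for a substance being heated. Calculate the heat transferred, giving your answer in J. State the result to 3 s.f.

51.1 J

Q is given directly by: Q = mcΔT.
m = 0.00595 lb = 0.002699 kg; c = 961 J/(kg·K); ΔT = 19.7 K.
Q = 51.09 J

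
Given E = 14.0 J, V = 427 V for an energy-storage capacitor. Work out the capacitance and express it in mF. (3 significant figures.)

Solving E = ½C·V² for C: C = 2E/V².
E = 14.0 J; V = 427 V.
C = 1.536×10^-4 F
1.536×10^-4 F × (1 mF / 0.001000 F) = 0.1536 mF

0.154 mF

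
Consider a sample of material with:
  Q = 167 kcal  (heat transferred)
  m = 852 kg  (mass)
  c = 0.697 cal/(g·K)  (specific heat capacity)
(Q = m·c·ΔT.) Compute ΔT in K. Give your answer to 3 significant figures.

Solving Q = m·c·ΔT for ΔT: ΔT = Q/(m·c).
Q = 167 kcal = 6.987×10^5 J; m = 852 kg; c = 0.697 cal/(g·K) = 2916 J/(kg·K).
ΔT = 0.2812 K

0.281 K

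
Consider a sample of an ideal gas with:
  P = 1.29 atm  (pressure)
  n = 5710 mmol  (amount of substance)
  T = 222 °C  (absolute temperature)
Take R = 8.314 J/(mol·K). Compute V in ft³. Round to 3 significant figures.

From the ideal-gas law: V = nRT/P.
P = 1.29 atm = 1.307×10^5 Pa; n = 5710 mmol = 5.710 mol; T = 222 °C = 495.1 K; R = 8.314 J/(mol·K).
V = 0.1798 m³
0.1798 m³ × (1 ft³ / 0.02832 m³) = 6.351 ft³

6.35 ft³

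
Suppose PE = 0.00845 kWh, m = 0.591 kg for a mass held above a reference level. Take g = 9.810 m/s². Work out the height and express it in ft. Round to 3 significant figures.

Solving PE = m·g·h for h: h = PE/(m·g).
PE = 0.00845 kWh = 30420 J; m = 0.591 kg; g = 9.810 m/s².
h = 5247 m
5247 m × (1 ft / 0.3048 m) = 17214 ft

17200 ft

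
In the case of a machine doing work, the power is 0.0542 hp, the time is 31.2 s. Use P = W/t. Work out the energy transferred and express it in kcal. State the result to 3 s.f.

0.301 kcal

Rearranging: W = P·t.
P = 0.0542 hp = 40.42 W; t = 31.2 s.
W = 1261 J
1261 J × (1 kcal / 4184 J) = 0.3014 kcal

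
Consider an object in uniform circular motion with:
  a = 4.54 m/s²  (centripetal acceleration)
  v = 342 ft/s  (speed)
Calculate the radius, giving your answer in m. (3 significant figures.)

2390 m

Rearranging a = v²/r for r: r = v²/a.
a = 4.54 m/s²; v = 342 ft/s = 104.2 m/s.
r = 2393 m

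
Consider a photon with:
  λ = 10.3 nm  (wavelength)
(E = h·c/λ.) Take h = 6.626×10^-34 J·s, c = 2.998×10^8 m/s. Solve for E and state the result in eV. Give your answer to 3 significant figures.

120 eV

Directly: E = hc/λ.
λ = 10.3 nm = 1.030×10^-8 m; h = 6.626×10^-34 J·s; c = 2.998×10^8 m/s.
E = 1.929×10^-17 J
1.929×10^-17 J × (1 eV / 1.602×10^-19 J) = 120.4 eV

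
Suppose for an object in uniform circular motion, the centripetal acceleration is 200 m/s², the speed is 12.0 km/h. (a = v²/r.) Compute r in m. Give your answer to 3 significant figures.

0.0556 m

Rearranging a = v²/r for r: r = v²/a.
a = 200 m/s²; v = 12.0 km/h = 3.333 m/s.
r = 0.05556 m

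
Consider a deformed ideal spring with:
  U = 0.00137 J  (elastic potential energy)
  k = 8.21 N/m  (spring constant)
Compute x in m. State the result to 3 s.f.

0.0183 m

Solving U = ½k·x² for x: x = √(2U/k).
U = 0.00137 J; k = 8.21 N/m.
x = 0.01827 m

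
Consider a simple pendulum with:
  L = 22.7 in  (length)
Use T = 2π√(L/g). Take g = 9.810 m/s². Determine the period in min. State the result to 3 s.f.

0.0254 min

T is given directly by: T = 2π√(L/g).
L = 22.7 in = 0.5766 m; g = 9.810 m/s².
T = 1.523 s
1.523 s × (1 min / 60.00 s) = 0.02539 min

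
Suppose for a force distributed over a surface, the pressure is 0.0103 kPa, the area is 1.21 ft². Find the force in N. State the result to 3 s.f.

1.16 N

Rearranging P = F/A for F: F = P·A.
P = 0.0103 kPa = 10.30 Pa; A = 1.21 ft² = 0.1124 m².
F = 1.158 N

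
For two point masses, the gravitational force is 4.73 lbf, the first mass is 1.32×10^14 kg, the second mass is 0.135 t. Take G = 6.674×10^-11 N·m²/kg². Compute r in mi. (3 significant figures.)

From Newton's law of gravitation: r = √(G·m₁m₂/F).
F = 4.73 lbf = 21.04 N; m₁ = 1.32×10^14 kg; m₂ = 0.135 t = 135.0 kg; G = 6.674×10^-11 N·m²/kg².
r = 237.8 m
237.8 m × (1 mi / 1609 m) = 0.1477 mi

0.148 mi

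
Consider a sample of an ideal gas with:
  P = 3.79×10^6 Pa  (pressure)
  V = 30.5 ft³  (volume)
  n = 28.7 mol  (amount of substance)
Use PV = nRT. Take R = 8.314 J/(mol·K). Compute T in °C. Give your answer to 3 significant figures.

13400 °C

Solving PV = nRT for T: T = PV/(nR).
P = 3.79×10^6 Pa; V = 30.5 ft³ = 0.8637 m³; n = 28.7 mol; R = 8.314 J/(mol·K).
T = 13718 K
13718 K − 273.15 = 13445 °C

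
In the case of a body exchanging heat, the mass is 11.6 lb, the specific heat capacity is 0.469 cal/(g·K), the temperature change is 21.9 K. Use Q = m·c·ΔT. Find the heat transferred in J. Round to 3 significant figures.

Q is given directly by: Q = mcΔT.
m = 11.6 lb = 5.262 kg; c = 0.469 cal/(g·K) = 1962 J/(kg·K); ΔT = 21.9 K.
Q = 2.261×10^5 J  (the unit combination reduces to kg·m²/s² = J)

2.26×10^5 J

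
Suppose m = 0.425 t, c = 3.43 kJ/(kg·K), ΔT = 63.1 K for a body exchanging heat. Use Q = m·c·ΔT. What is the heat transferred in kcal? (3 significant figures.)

Directly: Q = mcΔT.
m = 0.425 t = 425.0 kg; c = 3.43 kJ/(kg·K) = 3430 J/(kg·K); ΔT = 63.1 K.
Q = 9.198×10^7 J
9.198×10^7 J × (1 kcal / 4184 J) = 21985 kcal

22000 kcal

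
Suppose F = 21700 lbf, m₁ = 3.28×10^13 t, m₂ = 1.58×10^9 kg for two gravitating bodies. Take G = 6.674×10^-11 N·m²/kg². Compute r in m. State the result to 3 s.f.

From Newton's law of gravitation: r = √(G·m₁m₂/F).
F = 21700 lbf = 96526 N; m₁ = 3.28×10^13 t = 3.280×10^16 kg; m₂ = 1.58×10^9 kg; G = 6.674×10^-11 N·m²/kg².
r = 1.893×10^5 m

1.89×10^5 m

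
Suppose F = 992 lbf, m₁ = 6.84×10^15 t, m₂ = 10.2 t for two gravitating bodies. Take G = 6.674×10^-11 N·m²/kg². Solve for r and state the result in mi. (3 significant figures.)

Rearranging: r = √(G·m₁m₂/F).
F = 992 lbf = 4413 N; m₁ = 6.84×10^15 t = 6.840×10^18 kg; m₂ = 10.2 t = 10200 kg; G = 6.674×10^-11 N·m²/kg².
r = 32484 m
32484 m × (1 mi / 1609 m) = 20.18 mi

20.2 mi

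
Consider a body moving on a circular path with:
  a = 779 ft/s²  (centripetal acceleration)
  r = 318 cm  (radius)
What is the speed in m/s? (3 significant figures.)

Rearranging a = v²/r for v: v = √(a·r).
a = 779 ft/s² = 237.4 m/s²; r = 318 cm = 3.180 m.
v = 27.48 m/s

27.5 m/s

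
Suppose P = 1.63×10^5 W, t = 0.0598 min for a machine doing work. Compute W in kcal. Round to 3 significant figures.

Rearranging P = W/t for W: W = P·t.
P = 1.63×10^5 W; t = 0.0598 min = 3.588 s.
W = 5.848×10^5 J
5.848×10^5 J × (1 kcal / 4184 J) = 139.8 kcal

140 kcal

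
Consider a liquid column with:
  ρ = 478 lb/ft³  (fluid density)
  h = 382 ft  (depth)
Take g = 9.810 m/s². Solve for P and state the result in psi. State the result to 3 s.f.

1270 psi

Directly: P = ρgh.
ρ = 478 lb/ft³ = 7657 kg/m³; h = 382 ft = 116.4 m; g = 9.810 m/s².
P = 8.746×10^6 Pa
8.746×10^6 Pa × (1 psi / 6895 Pa) = 1268 psi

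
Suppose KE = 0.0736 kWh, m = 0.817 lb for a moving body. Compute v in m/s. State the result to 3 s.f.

Rearranging: v = √(2·KE/m).
KE = 0.0736 kWh = 2.650×10^5 J; m = 0.817 lb = 0.3706 kg.
v = 1196 m/s

1200 m/s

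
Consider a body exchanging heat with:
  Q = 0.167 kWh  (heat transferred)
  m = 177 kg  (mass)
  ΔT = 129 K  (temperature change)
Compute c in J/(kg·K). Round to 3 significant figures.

Solving Q = m·c·ΔT for c: c = Q/(m·ΔT).
Q = 0.167 kWh = 6.012×10^5 J; m = 177 kg; ΔT = 129 K.
c = 26.33 J/(kg·K)

26.3 J/(kg·K)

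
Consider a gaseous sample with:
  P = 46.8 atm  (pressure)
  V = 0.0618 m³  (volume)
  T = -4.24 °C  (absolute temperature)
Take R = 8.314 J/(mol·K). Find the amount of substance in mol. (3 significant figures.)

Rearranging: n = PV/(RT).
P = 46.8 atm = 4.742×10^6 Pa; V = 0.0618 m³; T = -4.24 °C = 268.9 K; R = 8.314 J/(mol·K).
n = 131.1 mol

131 mol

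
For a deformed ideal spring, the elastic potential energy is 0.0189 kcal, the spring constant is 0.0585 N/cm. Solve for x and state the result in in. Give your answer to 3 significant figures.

Rearranging: x = √(2U/k).
U = 0.0189 kcal = 79.08 J; k = 0.0585 N/cm = 5.850 N/m.
x = 5.200 m
5.200 m × (1 in / 0.02540 m) = 204.7 in

205 in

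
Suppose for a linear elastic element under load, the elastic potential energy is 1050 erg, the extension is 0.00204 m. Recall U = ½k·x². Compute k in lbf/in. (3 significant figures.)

0.288 lbf/in

Rearranging: k = 2U/x².
U = 1050 erg = 1.050×10^-4 J; x = 0.00204 m.
k = 50.46 N/m
50.46 N/m × (1 lbf/in / 175.1 N/m) = 0.2881 lbf/in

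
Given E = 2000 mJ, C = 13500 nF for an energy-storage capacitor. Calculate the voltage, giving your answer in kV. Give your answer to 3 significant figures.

Solving E = ½C·V² for V: V = √(2E/C).
E = 2000 mJ = 2.000 J; C = 13500 nF = 1.350×10^-5 F.
V = 544.3 V
544.3 V × (1 kV / 1000 V) = 0.5443 kV

0.544 kV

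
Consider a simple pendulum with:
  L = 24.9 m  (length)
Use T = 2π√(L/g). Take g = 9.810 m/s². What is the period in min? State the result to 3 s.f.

0.167 min

T is given directly by: T = 2π√(L/g).
L = 24.9 m; g = 9.810 m/s².
T = 10.01 s
10.01 s × (1 min / 60.00 s) = 0.1668 min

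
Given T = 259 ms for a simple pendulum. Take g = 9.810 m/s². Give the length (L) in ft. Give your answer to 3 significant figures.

Rearranging T = 2π√(L/g) for L: L = g·(T/2π)².
T = 259 ms = 0.2590 s; g = 9.810 m/s².
L = 0.01667 m
0.01667 m × (1 ft / 0.3048 m) = 0.05469 ft

0.0547 ft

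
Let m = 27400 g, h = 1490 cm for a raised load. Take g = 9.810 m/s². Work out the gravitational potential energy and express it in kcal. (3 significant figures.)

Directly: PE = mgh.
m = 27400 g = 27.40 kg; h = 1490 cm = 14.90 m; g = 9.810 m/s².
PE = 4005 J
4005 J × (1 kcal / 4184 J) = 0.9572 kcal

0.957 kcal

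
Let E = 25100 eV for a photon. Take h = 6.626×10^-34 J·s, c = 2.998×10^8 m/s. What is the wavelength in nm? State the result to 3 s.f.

Rearranging: λ = hc/E.
E = 25100 eV = 4.021×10^-15 J; h = 6.626×10^-34 J·s; c = 2.998×10^8 m/s.
λ = 4.940×10^-11 m
4.940×10^-11 m × (1 nm / 1.000×10^-9 m) = 0.04940 nm

0.0494 nm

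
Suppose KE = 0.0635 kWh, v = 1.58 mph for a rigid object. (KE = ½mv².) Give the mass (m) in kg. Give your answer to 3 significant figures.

Solving KE = ½mv² for m: m = 2·KE/v².
KE = 0.0635 kWh = 2.286×10^5 J; v = 1.58 mph = 0.7063 m/s.
m = 9.164×10^5 kg

9.16×10^5 kg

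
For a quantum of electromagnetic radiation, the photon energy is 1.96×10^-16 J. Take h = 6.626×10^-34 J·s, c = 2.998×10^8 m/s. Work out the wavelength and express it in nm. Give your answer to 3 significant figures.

Rearranging: λ = hc/E.
E = 1.96×10^-16 J; h = 6.626×10^-34 J·s; c = 2.998×10^8 m/s.
λ = 1.014×10^-9 m
1.014×10^-9 m × (1 nm / 1.000×10^-9 m) = 1.014 nm

1.01 nm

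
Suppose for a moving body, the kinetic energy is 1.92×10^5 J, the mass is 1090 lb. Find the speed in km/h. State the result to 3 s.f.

100 km/h

Rearranging: v = √(2·KE/m).
KE = 1.92×10^5 J; m = 1090 lb = 494.4 kg.
v = 27.87 m/s
27.87 m/s × (1 km/h / 0.2778 m/s) = 100.3 km/h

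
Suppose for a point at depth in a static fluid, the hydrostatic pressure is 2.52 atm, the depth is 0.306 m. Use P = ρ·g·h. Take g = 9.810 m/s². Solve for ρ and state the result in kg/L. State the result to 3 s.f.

Solving P = ρ·g·h for ρ: ρ = P/(g·h).
P = 2.52 atm = 2.553×10^5 Pa; h = 0.306 m; g = 9.810 m/s².
ρ = 85060 kg/m³
85060 kg/m³ × (1 kg/L / 1000 kg/m³) = 85.06 kg/L

85.1 kg/L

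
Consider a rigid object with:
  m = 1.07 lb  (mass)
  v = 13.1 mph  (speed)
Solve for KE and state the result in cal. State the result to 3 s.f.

Directly: KE = ½mv².
m = 1.07 lb = 0.4853 kg; v = 13.1 mph = 5.856 m/s.
KE = 8.323 J
8.323 J × (1 cal / 4.184 J) = 1.989 cal

1.99 cal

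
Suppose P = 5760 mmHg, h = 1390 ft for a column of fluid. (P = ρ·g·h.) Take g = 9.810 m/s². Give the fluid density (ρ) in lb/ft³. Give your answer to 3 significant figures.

Solving P = ρ·g·h for ρ: ρ = P/(g·h).
P = 5760 mmHg = 7.679×10^5 Pa; h = 1390 ft = 423.7 m; g = 9.810 m/s².
ρ = 184.8 kg/m³
184.8 kg/m³ × (1 lb/ft³ / 16.02 kg/m³) = 11.53 lb/ft³

11.5 lb/ft³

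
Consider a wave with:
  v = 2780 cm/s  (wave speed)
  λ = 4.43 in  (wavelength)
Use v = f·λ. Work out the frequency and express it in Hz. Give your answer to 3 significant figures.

Solving v = f·λ for f: f = v/λ.
v = 2780 cm/s = 27.80 m/s; λ = 4.43 in = 0.1125 m.
f = 247.1 Hz

247 Hz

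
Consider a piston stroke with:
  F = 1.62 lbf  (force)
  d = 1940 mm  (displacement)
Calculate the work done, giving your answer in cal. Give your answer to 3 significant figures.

Directly: W = F·d.
F = 1.62 lbf = 7.206 N; d = 1940 mm = 1.940 m.
W = 13.98 J
13.98 J × (1 cal / 4.184 J) = 3.341 cal

3.34 cal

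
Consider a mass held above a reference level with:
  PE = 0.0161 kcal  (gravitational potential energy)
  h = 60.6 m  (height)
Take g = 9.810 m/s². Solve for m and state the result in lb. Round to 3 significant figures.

0.250 lb

Solving PE = m·g·h for m: m = PE/(g·h).
PE = 0.0161 kcal = 67.36 J; h = 60.6 m; g = 9.810 m/s².
m = 0.1133 kg
0.1133 kg × (1 lb / 0.4536 kg) = 0.2498 lb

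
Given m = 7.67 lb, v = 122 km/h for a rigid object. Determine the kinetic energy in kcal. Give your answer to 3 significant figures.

0.477 kcal

Directly: KE = ½mv².
m = 7.67 lb = 3.479 kg; v = 122 km/h = 33.89 m/s.
KE = 1998 J  (the unit combination reduces to kg·m²/s² = J)
1998 J × (1 kcal / 4184 J) = 0.4775 kcal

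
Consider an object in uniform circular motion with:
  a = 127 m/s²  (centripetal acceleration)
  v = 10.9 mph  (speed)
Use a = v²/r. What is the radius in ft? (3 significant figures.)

Rearranging: r = v²/a.
a = 127 m/s²; v = 10.9 mph = 4.873 m/s.
r = 0.1870 m
0.1870 m × (1 ft / 0.3048 m) = 0.6134 ft

0.613 ft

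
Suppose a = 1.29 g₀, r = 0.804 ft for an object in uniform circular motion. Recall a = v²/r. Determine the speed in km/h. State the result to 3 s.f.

Rearranging a = v²/r for v: v = √(a·r).
a = 1.29 g₀ = 12.65 m/s²; r = 0.804 ft = 0.2451 m.
v = 1.761 m/s
1.761 m/s × (1 km/h / 0.2778 m/s) = 6.339 km/h

6.34 km/h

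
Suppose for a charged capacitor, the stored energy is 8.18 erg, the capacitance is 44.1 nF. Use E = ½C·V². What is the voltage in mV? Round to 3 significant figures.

Rearranging E = ½C·V² for V: V = √(2E/C).
E = 8.18 erg = 8.180×10^-7 J; C = 44.1 nF = 4.410×10^-8 F.
V = 6.091 V
6.091 V × (1 mV / 0.001000 V) = 6091 mV

6090 mV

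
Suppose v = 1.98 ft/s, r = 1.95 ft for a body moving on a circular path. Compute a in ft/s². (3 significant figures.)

Directly: a = v²/r.
v = 1.98 ft/s = 0.6035 m/s; r = 1.95 ft = 0.5944 m.
a = 0.6128 m/s²
0.6128 m/s² × (1 ft/s² / 0.3048 m/s²) = 2.010 ft/s²

2.01 ft/s²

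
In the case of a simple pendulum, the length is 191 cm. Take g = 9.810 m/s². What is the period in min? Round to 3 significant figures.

0.0462 min

Directly: T = 2π√(L/g).
L = 191 cm = 1.910 m; g = 9.810 m/s².
T = 2.772 s
2.772 s × (1 min / 60.00 s) = 0.04621 min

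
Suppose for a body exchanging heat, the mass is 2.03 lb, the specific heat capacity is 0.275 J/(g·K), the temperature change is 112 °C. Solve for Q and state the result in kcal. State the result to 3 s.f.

6.78 kcal

Q is given directly by: Q = mcΔT.
m = 2.03 lb = 0.9208 kg; c = 0.275 J/(g·K) = 275.0 J/(kg·K); ΔT = 112 °C = 112.0 K.
Q = 28360 J
28360 J × (1 kcal / 4184 J) = 6.778 kcal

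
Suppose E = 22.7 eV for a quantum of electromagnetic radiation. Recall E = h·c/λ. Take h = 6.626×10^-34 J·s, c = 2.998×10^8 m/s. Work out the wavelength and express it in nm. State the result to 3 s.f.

54.6 nm

Rearranging: λ = hc/E.
E = 22.7 eV = 3.637×10^-18 J; h = 6.626×10^-34 J·s; c = 2.998×10^8 m/s.
λ = 5.462×10^-8 m
5.462×10^-8 m × (1 nm / 1.000×10^-9 m) = 54.62 nm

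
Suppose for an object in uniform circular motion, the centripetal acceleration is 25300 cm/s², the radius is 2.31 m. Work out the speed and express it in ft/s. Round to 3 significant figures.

79.3 ft/s

Rearranging: v = √(a·r).
a = 25300 cm/s² = 253.0 m/s²; r = 2.31 m.
v = 24.17 m/s
24.17 m/s × (1 ft/s / 0.3048 m/s) = 79.31 ft/s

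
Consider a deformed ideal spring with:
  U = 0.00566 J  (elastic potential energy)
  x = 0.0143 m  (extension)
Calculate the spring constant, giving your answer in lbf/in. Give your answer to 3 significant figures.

Solving U = ½k·x² for k: k = 2U/x².
U = 0.00566 J; x = 0.0143 m.
k = 55.36 N/m
55.36 N/m × (1 lbf/in / 175.1 N/m) = 0.3161 lbf/in

0.316 lbf/in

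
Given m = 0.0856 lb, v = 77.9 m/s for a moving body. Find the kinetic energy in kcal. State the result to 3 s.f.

0.0282 kcal

Directly: KE = ½mv².
m = 0.0856 lb = 0.03883 kg; v = 77.9 m/s.
KE = 117.8 J  (the unit combination reduces to kg·m²/s² = J)
117.8 J × (1 kcal / 4184 J) = 0.02816 kcal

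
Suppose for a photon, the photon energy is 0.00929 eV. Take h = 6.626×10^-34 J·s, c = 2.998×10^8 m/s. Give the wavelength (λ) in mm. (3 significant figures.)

Solving E = h·c/λ for λ: λ = hc/E.
E = 0.00929 eV = 1.488×10^-21 J; h = 6.626×10^-34 J·s; c = 2.998×10^8 m/s.
λ = 1.335×10^-4 m
1.335×10^-4 m × (1 mm / 0.001000 m) = 0.1335 mm

0.133 mm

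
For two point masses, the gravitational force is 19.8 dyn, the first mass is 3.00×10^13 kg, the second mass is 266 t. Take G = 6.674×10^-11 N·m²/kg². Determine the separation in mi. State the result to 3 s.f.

Rearranging F = G·m₁·m₂/r² for r: r = √(G·m₁m₂/F).
F = 19.8 dyn = 1.980×10^-4 N; m₁ = 3.00×10^13 kg; m₂ = 266 t = 2.660×10^5 kg; G = 6.674×10^-11 N·m²/kg².
r = 1.640×10^6 m
1.640×10^6 m × (1 mi / 1609 m) = 1019 mi

1020 mi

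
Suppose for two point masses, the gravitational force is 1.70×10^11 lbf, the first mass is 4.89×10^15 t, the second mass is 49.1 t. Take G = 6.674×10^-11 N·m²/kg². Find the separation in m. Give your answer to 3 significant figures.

4.60 m

From Newton's law of gravitation: r = √(G·m₁m₂/F).
F = 1.70×10^11 lbf = 7.562×10^11 N; m₁ = 4.89×10^15 t = 4.890×10^18 kg; m₂ = 49.1 t = 49100 kg; G = 6.674×10^-11 N·m²/kg².
r = 4.603 m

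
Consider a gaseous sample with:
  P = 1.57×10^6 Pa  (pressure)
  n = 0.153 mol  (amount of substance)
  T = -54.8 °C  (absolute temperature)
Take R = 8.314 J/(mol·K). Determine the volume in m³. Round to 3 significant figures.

Solving PV = nRT for V: V = nRT/P.
P = 1.57×10^6 Pa; n = 0.153 mol; T = -54.8 °C = 218.3 K; R = 8.314 J/(mol·K).
V = 1.769×10^-4 m³

1.77×10^-4 m³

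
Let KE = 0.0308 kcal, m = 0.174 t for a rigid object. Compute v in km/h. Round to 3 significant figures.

Solving KE = ½mv² for v: v = √(2·KE/m).
KE = 0.0308 kcal = 128.9 J; m = 0.174 t = 174.0 kg.
v = 1.217 m/s
1.217 m/s × (1 km/h / 0.2778 m/s) = 4.381 km/h

4.38 km/h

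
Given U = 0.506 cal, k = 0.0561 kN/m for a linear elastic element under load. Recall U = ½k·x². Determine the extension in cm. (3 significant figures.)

Solving U = ½k·x² for x: x = √(2U/k).
U = 0.506 cal = 2.117 J; k = 0.0561 kN/m = 56.10 N/m.
x = 0.2747 m
0.2747 m × (1 cm / 0.01000 m) = 27.47 cm

27.5 cm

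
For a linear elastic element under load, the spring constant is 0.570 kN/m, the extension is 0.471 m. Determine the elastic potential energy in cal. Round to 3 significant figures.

U is given directly by: U = ½kx².
k = 0.570 kN/m = 570.0 N/m; x = 0.471 m.
U = 63.22 J  (the unit combination reduces to kg·m²/s² = J)
63.22 J × (1 cal / 4.184 J) = 15.11 cal

15.1 cal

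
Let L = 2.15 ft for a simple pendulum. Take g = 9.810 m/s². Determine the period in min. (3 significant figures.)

Directly: T = 2π√(L/g).
L = 2.15 ft = 0.6553 m; g = 9.810 m/s².
T = 1.624 s
1.624 s × (1 min / 60.00 s) = 0.02707 min

0.0271 min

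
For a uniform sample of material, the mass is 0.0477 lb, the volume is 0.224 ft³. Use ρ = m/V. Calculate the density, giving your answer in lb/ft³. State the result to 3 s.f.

Directly: ρ = m/V.
m = 0.0477 lb = 0.02164 kg; V = 0.224 ft³ = 0.006343 m³.
ρ = 3.411 kg/m³
3.411 kg/m³ × (1 lb/ft³ / 16.02 kg/m³) = 0.2129 lb/ft³

0.213 lb/ft³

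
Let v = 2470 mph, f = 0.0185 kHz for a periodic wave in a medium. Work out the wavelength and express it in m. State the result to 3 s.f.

Solving v = f·λ for λ: λ = v/f.
v = 2470 mph = 1104 m/s; f = 0.0185 kHz = 18.50 Hz.
λ = 59.69 m

59.7 m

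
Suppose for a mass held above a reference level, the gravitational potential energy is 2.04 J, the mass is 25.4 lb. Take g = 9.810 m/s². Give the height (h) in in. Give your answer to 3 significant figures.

Rearranging PE = m·g·h for h: h = PE/(m·g).
PE = 2.04 J; m = 25.4 lb = 11.52 kg; g = 9.810 m/s².
h = 0.01805 m
0.01805 m × (1 in / 0.02540 m) = 0.7106 in

0.711 in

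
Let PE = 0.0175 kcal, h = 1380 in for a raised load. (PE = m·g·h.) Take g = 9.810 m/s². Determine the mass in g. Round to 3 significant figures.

213 g

Rearranging PE = m·g·h for m: m = PE/(g·h).
PE = 0.0175 kcal = 73.22 J; h = 1380 in = 35.05 m; g = 9.810 m/s².
m = 0.2129 kg
0.2129 kg × (1 g / 0.001000 kg) = 212.9 g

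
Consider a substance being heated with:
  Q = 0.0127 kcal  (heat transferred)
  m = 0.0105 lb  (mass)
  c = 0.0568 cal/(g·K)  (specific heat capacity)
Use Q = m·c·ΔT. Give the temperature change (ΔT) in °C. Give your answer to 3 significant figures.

46.9 °C

Rearranging: ΔT = Q/(m·c).
Q = 0.0127 kcal = 53.14 J; m = 0.0105 lb = 0.004763 kg; c = 0.0568 cal/(g·K) = 237.7 J/(kg·K).
ΔT = 46.95 K
Since 1 °C = 1 K, 46.95 °C.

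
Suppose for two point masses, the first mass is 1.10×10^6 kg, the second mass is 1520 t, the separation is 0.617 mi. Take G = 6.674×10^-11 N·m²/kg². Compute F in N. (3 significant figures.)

1.13×10^-4 N

From Newton's law of gravitation: F = Gm₁m₂/r².
m₁ = 1.10×10^6 kg; m₂ = 1520 t = 1.520×10^6 kg; r = 0.617 mi = 993.0 m; G = 6.674×10^-11 N·m²/kg².
F = 1.132×10^-4 N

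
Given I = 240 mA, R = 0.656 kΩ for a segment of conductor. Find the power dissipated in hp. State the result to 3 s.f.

P is given directly by: P = I²R.
I = 240 mA = 0.2400 A; R = 0.656 kΩ = 656.0 Ω.
P = 37.79 W
37.79 W × (1 hp / 745.7 W) = 0.05067 hp

0.0507 hp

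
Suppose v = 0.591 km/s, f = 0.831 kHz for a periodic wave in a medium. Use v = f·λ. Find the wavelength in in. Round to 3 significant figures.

28.0 in

Rearranging: λ = v/f.
v = 0.591 km/s = 591.0 m/s; f = 0.831 kHz = 831.0 Hz.
λ = 0.7112 m
0.7112 m × (1 in / 0.02540 m) = 28.00 in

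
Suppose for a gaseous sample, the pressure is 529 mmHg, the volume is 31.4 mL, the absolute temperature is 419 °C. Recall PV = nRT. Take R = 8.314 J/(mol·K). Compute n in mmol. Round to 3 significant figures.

From the ideal-gas law: n = PV/(RT).
P = 529 mmHg = 70527 Pa; V = 31.4 mL = 3.140×10^-5 m³; T = 419 °C = 692.1 K; R = 8.314 J/(mol·K).
n = 3.848×10^-4 mol
3.848×10^-4 mol × (1 mmol / 0.001000 mol) = 0.3848 mmol

0.385 mmol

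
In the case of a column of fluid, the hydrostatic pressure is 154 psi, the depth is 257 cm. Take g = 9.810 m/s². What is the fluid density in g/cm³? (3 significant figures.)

42.1 g/cm³

Solving P = ρ·g·h for ρ: ρ = P/(g·h).
P = 154 psi = 1.062×10^6 Pa; h = 257 cm = 2.570 m; g = 9.810 m/s².
ρ = 42115 kg/m³
42115 kg/m³ × (1 g/cm³ / 1000 kg/m³) = 42.12 g/cm³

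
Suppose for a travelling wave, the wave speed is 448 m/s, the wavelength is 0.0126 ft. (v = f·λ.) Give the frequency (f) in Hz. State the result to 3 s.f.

Rearranging v = f·λ for f: f = v/λ.
v = 448 m/s; λ = 0.0126 ft = 0.003840 m.
f = 1.167×10^5 Hz

1.17×10^5 Hz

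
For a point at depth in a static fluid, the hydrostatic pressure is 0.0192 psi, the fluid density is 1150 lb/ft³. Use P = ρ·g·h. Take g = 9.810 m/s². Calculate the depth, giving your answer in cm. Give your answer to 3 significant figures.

Solving P = ρ·g·h for h: h = P/(ρ·g).
P = 0.0192 psi = 132.4 Pa; ρ = 1150 lb/ft³ = 18421 kg/m³; g = 9.810 m/s².
h = 7.325×10^-4 m
7.325×10^-4 m × (1 cm / 0.01000 m) = 0.07325 cm

0.0733 cm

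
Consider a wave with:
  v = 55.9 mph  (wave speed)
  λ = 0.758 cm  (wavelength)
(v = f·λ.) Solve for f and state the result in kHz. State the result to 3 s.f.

Rearranging v = f·λ for f: f = v/λ.
v = 55.9 mph = 24.99 m/s; λ = 0.758 cm = 0.007580 m.
f = 3297 Hz
3297 Hz × (1 kHz / 1000 Hz) = 3.297 kHz

3.30 kHz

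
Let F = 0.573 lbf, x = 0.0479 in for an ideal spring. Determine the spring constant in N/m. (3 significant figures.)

From Hooke's law: k = F/x.
F = 0.573 lbf = 2.549 N; x = 0.0479 in = 0.001217 m.
k = 2095 N/m

2090 N/m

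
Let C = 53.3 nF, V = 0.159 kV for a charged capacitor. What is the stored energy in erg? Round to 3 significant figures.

6740 erg

E is given directly by: E = ½CV².
C = 53.3 nF = 5.330×10^-8 F; V = 0.159 kV = 159.0 V.
E = 6.737×10^-4 J
6.737×10^-4 J × (1 erg / 1.000×10^-7 J) = 6737 erg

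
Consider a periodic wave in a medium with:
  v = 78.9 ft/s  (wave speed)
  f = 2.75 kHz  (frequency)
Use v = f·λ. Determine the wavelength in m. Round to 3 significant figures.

Rearranging: λ = v/f.
v = 78.9 ft/s = 24.05 m/s; f = 2.75 kHz = 2750 Hz.
λ = 0.008745 m

0.00874 m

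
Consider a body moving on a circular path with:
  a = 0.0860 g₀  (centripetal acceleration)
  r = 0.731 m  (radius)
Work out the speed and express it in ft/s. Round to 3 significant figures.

2.58 ft/s

Rearranging: v = √(a·r).
a = 0.0860 g₀ = 0.8434 m/s²; r = 0.731 m.
v = 0.7852 m/s
0.7852 m/s × (1 ft/s / 0.3048 m/s) = 2.576 ft/s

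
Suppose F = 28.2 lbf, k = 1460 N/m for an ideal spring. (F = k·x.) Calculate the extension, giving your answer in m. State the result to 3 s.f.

From Hooke's law: x = F/k.
F = 28.2 lbf = 125.4 N; k = 1460 N/m.
x = 0.08592 m

0.0859 m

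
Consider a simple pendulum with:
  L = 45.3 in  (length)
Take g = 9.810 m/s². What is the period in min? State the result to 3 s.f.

Directly: T = 2π√(L/g).
L = 45.3 in = 1.151 m; g = 9.810 m/s².
T = 2.152 s
2.152 s × (1 min / 60.00 s) = 0.03586 min

0.0359 min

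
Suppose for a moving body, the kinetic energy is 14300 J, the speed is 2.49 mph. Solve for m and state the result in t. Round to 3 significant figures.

23.1 t

Solving KE = ½mv² for m: m = 2·KE/v².
KE = 14300 J; v = 2.49 mph = 1.113 m/s.
m = 23082 kg
23082 kg × (1 t / 1000 kg) = 23.08 t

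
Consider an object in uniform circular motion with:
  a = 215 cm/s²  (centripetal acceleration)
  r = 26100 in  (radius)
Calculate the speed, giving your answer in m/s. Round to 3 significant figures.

Solving a = v²/r for v: v = √(a·r).
a = 215 cm/s² = 2.150 m/s²; r = 26100 in = 662.9 m.
v = 37.75 m/s

37.8 m/s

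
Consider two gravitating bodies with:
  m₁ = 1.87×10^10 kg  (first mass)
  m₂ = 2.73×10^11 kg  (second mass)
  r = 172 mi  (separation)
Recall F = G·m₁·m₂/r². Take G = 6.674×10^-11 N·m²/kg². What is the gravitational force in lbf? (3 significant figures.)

F is given directly by: F = Gm₁m₂/r².
m₁ = 1.87×10^10 kg; m₂ = 2.73×10^11 kg; r = 172 mi = 2.768×10^5 m; G = 6.674×10^-11 N·m²/kg².
F = 4.447 N
4.447 N × (1 lbf / 4.448 N) = 0.9997 lbf

1.00 lbf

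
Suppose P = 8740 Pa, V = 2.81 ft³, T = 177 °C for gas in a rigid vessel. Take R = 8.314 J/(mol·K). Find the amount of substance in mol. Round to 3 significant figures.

0.186 mol

From the ideal-gas law: n = PV/(RT).
P = 8740 Pa; V = 2.81 ft³ = 0.07957 m³; T = 177 °C = 450.1 K; R = 8.314 J/(mol·K).
n = 0.1858 mol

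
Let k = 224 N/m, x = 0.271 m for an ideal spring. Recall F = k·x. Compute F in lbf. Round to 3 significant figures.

From Hooke's law: F = kx.
k = 224 N/m; x = 0.271 m.
F = 60.70 N
60.70 N × (1 lbf / 4.448 N) = 13.65 lbf

13.6 lbf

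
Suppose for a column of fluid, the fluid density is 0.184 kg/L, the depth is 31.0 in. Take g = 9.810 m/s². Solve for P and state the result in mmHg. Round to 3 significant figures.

Directly: P = ρgh.
ρ = 0.184 kg/L = 184.0 kg/m³; h = 31.0 in = 0.7874 m; g = 9.810 m/s².
P = 1421 Pa
1421 Pa × (1 mmHg / 133.3 Pa) = 10.66 mmHg

10.7 mmHg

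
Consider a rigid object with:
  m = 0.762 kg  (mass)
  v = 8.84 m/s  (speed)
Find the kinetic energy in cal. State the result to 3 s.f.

KE is given directly by: KE = ½mv².
m = 0.762 kg; v = 8.84 m/s.
KE = 29.77 J
29.77 J × (1 cal / 4.184 J) = 7.116 cal

7.12 cal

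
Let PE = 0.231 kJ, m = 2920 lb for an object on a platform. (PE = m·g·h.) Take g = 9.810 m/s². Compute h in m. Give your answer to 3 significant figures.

Rearranging PE = m·g·h for h: h = PE/(m·g).
PE = 0.231 kJ = 231.0 J; m = 2920 lb = 1324 kg; g = 9.810 m/s².
h = 0.01778 m

0.0178 m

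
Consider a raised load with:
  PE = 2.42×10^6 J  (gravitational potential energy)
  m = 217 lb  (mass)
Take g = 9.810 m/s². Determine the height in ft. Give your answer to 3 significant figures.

Rearranging PE = m·g·h for h: h = PE/(m·g).
PE = 2.42×10^6 J; m = 217 lb = 98.43 kg; g = 9.810 m/s².
h = 2506 m
2506 m × (1 ft / 0.3048 m) = 8223 ft

8220 ft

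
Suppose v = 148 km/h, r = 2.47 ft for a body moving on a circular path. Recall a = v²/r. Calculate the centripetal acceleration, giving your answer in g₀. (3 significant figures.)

a is given directly by: a = v²/r.
v = 148 km/h = 41.11 m/s; r = 2.47 ft = 0.7529 m.
a = 2245 m/s²
2245 m/s² × (1 g₀ / 9.807 m/s²) = 228.9 g₀

229 g₀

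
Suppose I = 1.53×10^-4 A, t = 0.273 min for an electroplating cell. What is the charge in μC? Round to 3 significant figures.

q is given directly by: q = It.
I = 1.53×10^-4 A; t = 0.273 min = 16.38 s.
q = 0.002506 C
0.002506 C × (1 μC / 1.000×10^-6 C) = 2506 μC

2510 μC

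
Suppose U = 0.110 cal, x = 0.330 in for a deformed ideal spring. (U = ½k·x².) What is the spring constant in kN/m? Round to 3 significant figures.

Solving U = ½k·x² for k: k = 2U/x².
U = 0.110 cal = 0.4602 J; x = 0.330 in = 0.008382 m.
k = 13101 N/m
13101 N/m × (1 kN/m / 1000 N/m) = 13.10 kN/m

13.1 kN/m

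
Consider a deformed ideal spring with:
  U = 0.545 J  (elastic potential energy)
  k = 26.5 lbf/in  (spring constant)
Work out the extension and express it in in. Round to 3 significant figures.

Solving U = ½k·x² for x: x = √(2U/k).
U = 0.545 J; k = 26.5 lbf/in = 4641 N/m.
x = 0.01533 m
0.01533 m × (1 in / 0.02540 m) = 0.6034 in

0.603 in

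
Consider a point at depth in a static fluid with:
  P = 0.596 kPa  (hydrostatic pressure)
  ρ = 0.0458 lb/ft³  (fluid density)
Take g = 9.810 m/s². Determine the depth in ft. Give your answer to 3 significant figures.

Rearranging: h = P/(ρ·g).
P = 0.596 kPa = 596.0 Pa; ρ = 0.0458 lb/ft³ = 0.7336 kg/m³; g = 9.810 m/s².
h = 82.81 m
82.81 m × (1 ft / 0.3048 m) = 271.7 ft

272 ft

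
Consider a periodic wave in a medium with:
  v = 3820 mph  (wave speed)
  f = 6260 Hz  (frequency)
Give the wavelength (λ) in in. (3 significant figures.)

Solving v = f·λ for λ: λ = v/f.
v = 3820 mph = 1708 m/s; f = 6260 Hz.
λ = 0.2728 m
0.2728 m × (1 in / 0.02540 m) = 10.74 in

10.7 in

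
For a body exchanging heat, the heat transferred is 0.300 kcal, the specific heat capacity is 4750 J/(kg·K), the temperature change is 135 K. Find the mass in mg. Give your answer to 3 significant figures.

Rearranging: m = Q/(c·ΔT).
Q = 0.300 kcal = 1255 J; c = 4750 J/(kg·K); ΔT = 135 K.
m = 0.001957 kg
0.001957 kg × (1 mg / 1.000×10^-6 kg) = 1957 mg

1960 mg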